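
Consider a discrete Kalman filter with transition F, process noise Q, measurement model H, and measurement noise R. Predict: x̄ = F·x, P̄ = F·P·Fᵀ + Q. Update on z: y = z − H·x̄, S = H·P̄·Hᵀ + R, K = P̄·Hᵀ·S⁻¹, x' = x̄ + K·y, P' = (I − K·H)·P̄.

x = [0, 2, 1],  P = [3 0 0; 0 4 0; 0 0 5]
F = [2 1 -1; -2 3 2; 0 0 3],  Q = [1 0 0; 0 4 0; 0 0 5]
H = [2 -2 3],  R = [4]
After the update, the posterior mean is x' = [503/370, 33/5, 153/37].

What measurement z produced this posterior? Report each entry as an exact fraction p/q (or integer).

x̄ = F·x = [1, 8, 3]
P̄ = F·P·Fᵀ + Q = [22 -10 -15; -10 72 30; -15 30 50]
S = H·P̄·Hᵀ + R = [370]
K = P̄·Hᵀ·S⁻¹ = [19/370; -1/5; 6/37]
x' − x̄ = [133/370, -7/5, 42/37] = K·y
y = (KᵀK)⁻¹·Kᵀ·(x' − x̄) = [7]
z = y + H·x̄ = [7] + [-5] = [2]

z = [2]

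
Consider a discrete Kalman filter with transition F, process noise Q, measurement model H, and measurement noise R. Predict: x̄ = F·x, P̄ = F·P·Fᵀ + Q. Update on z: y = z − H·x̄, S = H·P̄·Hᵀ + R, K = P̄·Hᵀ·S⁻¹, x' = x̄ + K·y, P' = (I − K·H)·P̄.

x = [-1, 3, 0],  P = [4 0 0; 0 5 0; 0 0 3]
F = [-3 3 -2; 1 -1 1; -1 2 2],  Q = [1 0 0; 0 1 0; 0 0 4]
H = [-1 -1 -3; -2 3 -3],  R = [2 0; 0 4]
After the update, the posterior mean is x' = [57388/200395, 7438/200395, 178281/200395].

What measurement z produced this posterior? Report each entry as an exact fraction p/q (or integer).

x̄ = F·x = [12, -4, 7]
P̄ = F·P·Fᵀ + Q = [94 -33 30; -33 13 -8; 30 -8 40]
S = H·P̄·Hᵀ + R = [535 860; 860 1757]
K = P̄·Hᵀ·S⁻¹ = [58913/200395 -14367/40079; -33632/200395 6235/40079; -74054/200395 2596/40079]
x' − x̄ = [-2347352/200395, 809018/200395, -1224484/200395] = K·y
y = (KᵀK)⁻¹·Kᵀ·(x' − x̄) = [26, 54]
z = y + H·x̄ = [26, 54] + [-29, -57] = [-3, -3]

z = [-3, -3]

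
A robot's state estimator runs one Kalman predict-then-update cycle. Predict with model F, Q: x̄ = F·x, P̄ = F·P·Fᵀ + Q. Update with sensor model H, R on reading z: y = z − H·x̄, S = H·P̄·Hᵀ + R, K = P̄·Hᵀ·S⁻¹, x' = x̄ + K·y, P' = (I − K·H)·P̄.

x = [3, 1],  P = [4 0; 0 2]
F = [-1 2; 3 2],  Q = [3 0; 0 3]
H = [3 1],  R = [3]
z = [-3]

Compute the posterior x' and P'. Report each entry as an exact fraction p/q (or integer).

x' = [-612/161, 198/23]
P' = [734/161 -297/23; -297/23 906/23]

x̄ = F·x = [-1, 11]
P̄ = F·P·Fᵀ + Q = [15 -4; -4 47]
y = z − H·x̄ = [-11]
S = H·P̄·Hᵀ + R = [161]
K = P̄·Hᵀ·S⁻¹ = [41/161; 5/23]
x' = x̄ + K·y = [-612/161, 198/23]
P' = (I − K·H)·P̄ = [734/161 -297/23; -297/23 906/23]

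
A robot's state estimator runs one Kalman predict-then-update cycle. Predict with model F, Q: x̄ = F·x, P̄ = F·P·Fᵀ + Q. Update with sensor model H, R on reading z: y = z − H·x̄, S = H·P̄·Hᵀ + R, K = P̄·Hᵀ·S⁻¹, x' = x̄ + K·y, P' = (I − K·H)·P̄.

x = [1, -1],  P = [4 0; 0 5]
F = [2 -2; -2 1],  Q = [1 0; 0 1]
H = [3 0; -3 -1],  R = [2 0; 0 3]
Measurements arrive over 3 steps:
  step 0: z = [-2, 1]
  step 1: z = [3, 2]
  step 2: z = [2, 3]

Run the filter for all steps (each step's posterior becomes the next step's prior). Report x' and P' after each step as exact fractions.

step 0: x̄ = F·x = [4, -3]
step 0: P̄ = F·P·Fᵀ + Q = [37 -26; -26 22]
step 0: y = z − H·x̄ = [-14, 10]
step 0: S = H·P̄·Hᵀ + R = [335 -255; -255 202]
step 0: K = P̄·Hᵀ·S⁻¹ = [747/2645 -34/529; -1476/2645 -226/529]
step 0: x' = x̄ + K·y = [-1578/2645, 1429/2645]
step 0: P' = (I − K·H)·P̄ = [498/2645 -984/2645; -984/2645 6342/2645]
step 1: x̄ = F·x = [-6014/2645, 917/529]
step 1: P̄ = F·P·Fᵀ + Q = [37877/2645 -4116/529; -4116/529 2983/529]
step 1: y = z − H·x̄ = [25977/2645, -8167/2645]
step 1: S = H·P̄·Hᵀ + R = [346183/2645 -279153/2645; -279153/2645 240263/2645]
step 1: K = P̄·Hᵀ·S⁻¹ = [250635/992168 -93051/992168; -666351/1984336 -387481/1984336]
step 1: x' = x̄ + K·y = [61616/124021, -238519/248042]
step 1: P' = (I − K·H)·P̄ = [83545/496084 -222117/992168; -222117/992168 2495145/1984336]
step 2: x̄ = F·x = [361751/124021, -484983/248042]
step 2: P̄ = F·P·Fᵀ + Q = [4213877/496084 -4496207/992168; -4496207/992168 7593137/1984336]
step 2: y = z − H·x̄ = [-837211/124021, 2429649/248042]
step 2: S = H·P̄·Hᵀ + R = [38917061/496084 -62361165/992168; -62361165/992168 111291233/1984336]
step 2: K = P̄·Hᵀ·S⁻¹ = [222941547/891407107 -83148220/891407107; -294657651/891407107 -174957715/891407107]
step 2: x' = x̄ + K·y = [280660550/891407107, -1467581607/891407107]
step 2: P' = (I − K·H)·P̄ = [148627698/891407107 -196438434/891407107; -196438434/891407107 1114188447/891407107]

step 0: x' = [-1578/2645, 1429/2645], P' = [498/2645 -984/2645; -984/2645 6342/2645]
step 1: x' = [61616/124021, -238519/248042], P' = [83545/496084 -222117/992168; -222117/992168 2495145/1984336]
step 2: x' = [280660550/891407107, -1467581607/891407107], P' = [148627698/891407107 -196438434/891407107; -196438434/891407107 1114188447/891407107]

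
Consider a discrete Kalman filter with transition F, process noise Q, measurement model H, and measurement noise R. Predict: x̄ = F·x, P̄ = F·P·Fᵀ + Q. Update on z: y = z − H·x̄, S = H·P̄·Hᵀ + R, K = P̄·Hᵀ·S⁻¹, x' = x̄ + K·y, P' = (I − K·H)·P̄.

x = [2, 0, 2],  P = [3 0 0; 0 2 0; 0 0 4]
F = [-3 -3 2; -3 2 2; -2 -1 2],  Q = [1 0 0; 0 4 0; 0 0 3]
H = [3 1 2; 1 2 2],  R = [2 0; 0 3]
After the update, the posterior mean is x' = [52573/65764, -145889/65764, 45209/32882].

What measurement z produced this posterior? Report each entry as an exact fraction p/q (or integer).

z = [3, -1]

x̄ = F·x = [-2, -2, 0]
P̄ = F·P·Fᵀ + Q = [62 31 40; 31 55 30; 40 30 33]
S = H·P̄·Hᵀ + R = [1533 1145; 1145 941]
K = P̄·Hᵀ·S⁻¹ = [45897/131528 -27333/131528; -34417/131528 69973/131528; 6593/65764 3579/65764]
x' − x̄ = [184101/65764, -14361/65764, 45209/32882] = K·y
y = (KᵀK)⁻¹·Kᵀ·(x' − x̄) = [11, 5]
z = y + H·x̄ = [11, 5] + [-8, -6] = [3, -1]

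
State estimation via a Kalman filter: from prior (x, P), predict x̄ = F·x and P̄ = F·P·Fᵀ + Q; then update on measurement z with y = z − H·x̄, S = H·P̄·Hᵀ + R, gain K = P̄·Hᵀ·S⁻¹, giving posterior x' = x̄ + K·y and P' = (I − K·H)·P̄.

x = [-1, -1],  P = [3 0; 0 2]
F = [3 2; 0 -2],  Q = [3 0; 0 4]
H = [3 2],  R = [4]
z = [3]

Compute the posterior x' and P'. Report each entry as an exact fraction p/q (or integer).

x' = [-59/149, 2]
P' = [860/149 -8; -8 12]

x̄ = F·x = [-5, 2]
P̄ = F·P·Fᵀ + Q = [38 -8; -8 12]
y = z − H·x̄ = [14]
S = H·P̄·Hᵀ + R = [298]
K = P̄·Hᵀ·S⁻¹ = [49/149; 0]
x' = x̄ + K·y = [-59/149, 2]
P' = (I − K·H)·P̄ = [860/149 -8; -8 12]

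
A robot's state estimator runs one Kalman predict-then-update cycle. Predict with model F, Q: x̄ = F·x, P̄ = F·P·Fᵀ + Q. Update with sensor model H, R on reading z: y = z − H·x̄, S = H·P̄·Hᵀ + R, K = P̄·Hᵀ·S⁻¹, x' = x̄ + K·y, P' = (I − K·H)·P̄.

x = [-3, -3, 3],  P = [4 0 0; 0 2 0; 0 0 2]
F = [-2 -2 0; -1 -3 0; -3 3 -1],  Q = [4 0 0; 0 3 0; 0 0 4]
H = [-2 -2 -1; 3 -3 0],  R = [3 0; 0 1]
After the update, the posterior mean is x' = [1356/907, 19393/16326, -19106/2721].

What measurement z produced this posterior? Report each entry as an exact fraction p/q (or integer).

x̄ = F·x = [12, 12, -3]
P̄ = F·P·Fᵀ + Q = [28 20 12; 20 25 -6; 12 -6 60]
S = H·P̄·Hᵀ + R = [459 -72; -72 118]
K = P̄·Hᵀ·S⁻¹ = [-204/907 60/907; -1832/8163 -479/1814; -256/2721 363/907]
x' − x̄ = [-9528/907, -176519/16326, -10943/2721] = K·y
y = (KᵀK)⁻¹·Kᵀ·(x' − x̄) = [47, 1]
z = y + H·x̄ = [47, 1] + [-45, 0] = [2, 1]

z = [2, 1]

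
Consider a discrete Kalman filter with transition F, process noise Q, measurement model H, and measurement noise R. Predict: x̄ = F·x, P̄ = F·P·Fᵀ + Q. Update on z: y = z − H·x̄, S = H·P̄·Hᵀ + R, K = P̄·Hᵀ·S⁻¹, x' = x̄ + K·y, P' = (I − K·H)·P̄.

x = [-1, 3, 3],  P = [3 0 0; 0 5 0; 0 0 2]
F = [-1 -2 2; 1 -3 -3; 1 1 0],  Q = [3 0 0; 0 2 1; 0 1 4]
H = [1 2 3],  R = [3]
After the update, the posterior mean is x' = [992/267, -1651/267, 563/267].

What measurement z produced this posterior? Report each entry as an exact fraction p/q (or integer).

x̄ = F·x = [1, -19, 2]
P̄ = F·P·Fᵀ + Q = [34 15 -13; 15 68 -11; -13 -11 12]
S = H·P̄·Hᵀ + R = [267]
K = P̄·Hᵀ·S⁻¹ = [25/267; 118/267; 1/267]
x' − x̄ = [725/267, 3422/267, 29/267] = K·y
y = (KᵀK)⁻¹·Kᵀ·(x' − x̄) = [29]
z = y + H·x̄ = [29] + [-31] = [-2]

z = [-2]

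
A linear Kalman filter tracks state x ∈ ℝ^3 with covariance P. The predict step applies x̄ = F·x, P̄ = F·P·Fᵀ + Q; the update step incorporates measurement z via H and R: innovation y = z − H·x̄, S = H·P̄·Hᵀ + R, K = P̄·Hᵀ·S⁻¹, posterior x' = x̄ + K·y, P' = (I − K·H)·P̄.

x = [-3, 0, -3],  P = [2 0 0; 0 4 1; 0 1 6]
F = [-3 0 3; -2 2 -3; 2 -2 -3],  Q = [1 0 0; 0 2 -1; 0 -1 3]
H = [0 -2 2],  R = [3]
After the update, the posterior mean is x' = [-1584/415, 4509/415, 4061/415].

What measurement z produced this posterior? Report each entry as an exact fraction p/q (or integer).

z = [-2]

x̄ = F·x = [0, 15, 3]
P̄ = F·P·Fᵀ + Q = [73 -36 -72; -36 68 29; -72 29 93]
S = H·P̄·Hᵀ + R = [415]
K = P̄·Hᵀ·S⁻¹ = [-72/415; -78/415; 128/415]
x' − x̄ = [-1584/415, -1716/415, 2816/415] = K·y
y = (KᵀK)⁻¹·Kᵀ·(x' − x̄) = [22]
z = y + H·x̄ = [22] + [-24] = [-2]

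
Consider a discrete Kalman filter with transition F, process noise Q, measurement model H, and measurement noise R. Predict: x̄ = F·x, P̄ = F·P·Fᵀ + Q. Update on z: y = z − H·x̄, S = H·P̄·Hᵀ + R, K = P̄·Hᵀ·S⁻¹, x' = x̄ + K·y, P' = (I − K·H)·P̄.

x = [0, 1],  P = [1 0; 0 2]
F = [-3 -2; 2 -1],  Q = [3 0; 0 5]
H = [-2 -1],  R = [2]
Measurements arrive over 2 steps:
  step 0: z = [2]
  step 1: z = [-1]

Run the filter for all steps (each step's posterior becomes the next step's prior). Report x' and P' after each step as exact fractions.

step 0: x̄ = F·x = [-2, -1]
step 0: P̄ = F·P·Fᵀ + Q = [20 -2; -2 11]
step 0: y = z − H·x̄ = [-3]
step 0: S = H·P̄·Hᵀ + R = [85]
step 0: K = P̄·Hᵀ·S⁻¹ = [-38/85; -7/85]
step 0: x' = x̄ + K·y = [-56/85, -64/85]
step 0: P' = (I − K·H)·P̄ = [256/85 -436/85; -436/85 886/85]
step 1: x̄ = F·x = [296/85, -48/85]
step 1: P̄ = F·P·Fᵀ + Q = [871/85 672/85; 672/85 4079/85]
step 1: y = z − H·x̄ = [27/5]
step 1: S = H·P̄·Hᵀ + R = [613/5]
step 1: K = P̄·Hᵀ·S⁻¹ = [-142/613; -319/613]
step 1: x' = x̄ + K·y = [23254/10421, -35169/10421]
step 1: P' = (I − K·H)·P̄ = [38227/10421 -71626/10421; -71626/10421 154098/10421]

step 0: x' = [-56/85, -64/85], P' = [256/85 -436/85; -436/85 886/85]
step 1: x' = [23254/10421, -35169/10421], P' = [38227/10421 -71626/10421; -71626/10421 154098/10421]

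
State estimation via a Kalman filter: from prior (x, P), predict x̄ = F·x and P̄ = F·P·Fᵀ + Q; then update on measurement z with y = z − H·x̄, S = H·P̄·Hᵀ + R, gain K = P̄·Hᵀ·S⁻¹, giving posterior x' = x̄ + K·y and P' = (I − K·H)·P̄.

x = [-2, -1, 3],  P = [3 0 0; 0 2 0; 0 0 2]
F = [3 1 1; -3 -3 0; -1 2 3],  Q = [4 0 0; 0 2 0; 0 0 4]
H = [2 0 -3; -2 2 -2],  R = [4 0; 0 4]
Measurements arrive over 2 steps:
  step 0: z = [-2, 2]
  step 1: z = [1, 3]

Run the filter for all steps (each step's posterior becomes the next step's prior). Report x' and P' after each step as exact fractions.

step 0: x' = [39621/26927, 113796/26927, 47116/26927], P' = [181598/80781 86794/26927 106576/80781; 86794/26927 159830/26927 61680/26927; 106576/80781 61680/26927 96956/80781]
step 1: x' = [-1146925069/2818445031, 1616477962/2818445031, -1330334645/2818445031], P' = [3452271428/2818445031 4265710996/2818445031 1728240448/2818445031; 4265710996/2818445031 8637578630/2818445031 3088442744/2818445031; 1728240448/2818445031 3088442744/2818445031 1975500548/2818445031]

step 0: x̄ = F·x = [-4, 9, 9]
step 0: P̄ = F·P·Fᵀ + Q = [35 -33 1; -33 47 -3; 1 -3 33]
step 0: y = z − H·x̄ = [33, -6]
step 0: S = H·P̄·Hᵀ + R = [429 -54; -54 760]
step 0: K = P̄·Hᵀ·S⁻¹ = [10867/80781 -4632/26927; -2863/26927 5678/26927; -19429/80781 -3082/26927]
step 0: x' = x̄ + K·y = [39621/26927, 113796/26927, 47116/26927]
step 0: P' = (I − K·H)·P̄ = [181598/80781 86794/26927 106576/80781; 86794/26927 159830/26927 61680/26927; 106576/80781 61680/26927 96956/80781]
step 1: x̄ = F·x = [279775/26927, -460251/26927, 329319/26927]
step 1: P̄ = F·P·Fᵀ + Q = [5105780/80781 -2357428/26927 3784772/80781; -2357428/26927 3599410/26927 -1912612/26927; 3784772/80781 -1912612/26927 3834782/80781]
step 1: y = z − H·x̄ = [455334/26927, 2219471/26927]
step 1: S = H·P̄·Hᵀ + R = [9842018/80781 16292996/80781; 16292996/80781 212037428/80781]
step 1: K = P̄·Hᵀ·S⁻¹ = [429955378/2818445031 -457400440/2818445031; -183476560/2818445031 641712445/2818445031; -617505187/2818445031 -307649126/2818445031]
step 1: x' = x̄ + K·y = [-1146925069/2818445031, 1616477962/2818445031, -1330334645/2818445031]
step 1: P' = (I − K·H)·P̄ = [3452271428/2818445031 4265710996/2818445031 1728240448/2818445031; 4265710996/2818445031 8637578630/2818445031 3088442744/2818445031; 1728240448/2818445031 3088442744/2818445031 1975500548/2818445031]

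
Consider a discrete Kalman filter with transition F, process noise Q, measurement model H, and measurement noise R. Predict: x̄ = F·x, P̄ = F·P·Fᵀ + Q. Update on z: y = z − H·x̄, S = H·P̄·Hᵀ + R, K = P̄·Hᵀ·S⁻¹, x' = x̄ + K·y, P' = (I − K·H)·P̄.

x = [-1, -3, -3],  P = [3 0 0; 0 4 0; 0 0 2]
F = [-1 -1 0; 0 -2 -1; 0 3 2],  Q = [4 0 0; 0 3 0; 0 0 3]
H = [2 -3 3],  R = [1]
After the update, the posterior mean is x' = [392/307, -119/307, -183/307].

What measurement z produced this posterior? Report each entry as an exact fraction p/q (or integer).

x̄ = F·x = [4, 9, -15]
P̄ = F·P·Fᵀ + Q = [11 8 -12; 8 21 -28; -12 -28 47]
S = H·P̄·Hᵀ + R = [921]
K = P̄·Hᵀ·S⁻¹ = [-38/921; -131/921; 67/307]
x' − x̄ = [-836/307, -2882/307, 4422/307] = K·y
y = (KᵀK)⁻¹·Kᵀ·(x' − x̄) = [66]
z = y + H·x̄ = [66] + [-64] = [2]

z = [2]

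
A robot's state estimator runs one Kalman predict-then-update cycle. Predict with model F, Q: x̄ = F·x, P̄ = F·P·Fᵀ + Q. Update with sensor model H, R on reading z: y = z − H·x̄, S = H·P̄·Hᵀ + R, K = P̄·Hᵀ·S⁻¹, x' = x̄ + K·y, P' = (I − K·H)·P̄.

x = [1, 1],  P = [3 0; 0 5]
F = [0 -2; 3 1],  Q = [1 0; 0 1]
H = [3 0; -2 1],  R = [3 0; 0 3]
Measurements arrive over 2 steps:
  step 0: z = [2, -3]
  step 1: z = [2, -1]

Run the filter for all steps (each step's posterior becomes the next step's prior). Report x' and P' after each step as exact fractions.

step 0: x̄ = F·x = [-2, 4]
step 0: P̄ = F·P·Fᵀ + Q = [21 -10; -10 33]
step 0: y = z − H·x̄ = [8, -11]
step 0: S = H·P̄·Hᵀ + R = [192 -156; -156 160]
step 0: K = P̄·Hᵀ·S⁻¹ = [41/133 -13/532; 289/532 229/266]
step 0: x' = x̄ + K·y = [391/532, -299/266]
step 0: P' = (I − K·H)·P̄ = [41/133 289/532; 289/532 488/133]
step 1: x̄ = F·x = [299/133, 575/532]
step 1: P̄ = F·P·Fᵀ + Q = [2085/133 -2819/266; -2819/266 2847/266]
step 1: y = z − H·x̄ = [-631/133, 1285/532]
step 1: S = H·P̄·Hᵀ + R = [19164/133 -33477/266; -33477/266 31601/266]
step 1: K = P̄·Hᵀ·S⁻¹ = [54533/226801 -22318/226801; 42112/226801 105509/226801]
step 1: x' = x̄ + K·y = [394489/453602, 300186/226801]
step 1: P' = (I − K·H)·P̄ = [54533/226801 42112/226801; 42112/226801 400751/226801]

step 0: x' = [391/532, -299/266], P' = [41/133 289/532; 289/532 488/133]
step 1: x' = [394489/453602, 300186/226801], P' = [54533/226801 42112/226801; 42112/226801 400751/226801]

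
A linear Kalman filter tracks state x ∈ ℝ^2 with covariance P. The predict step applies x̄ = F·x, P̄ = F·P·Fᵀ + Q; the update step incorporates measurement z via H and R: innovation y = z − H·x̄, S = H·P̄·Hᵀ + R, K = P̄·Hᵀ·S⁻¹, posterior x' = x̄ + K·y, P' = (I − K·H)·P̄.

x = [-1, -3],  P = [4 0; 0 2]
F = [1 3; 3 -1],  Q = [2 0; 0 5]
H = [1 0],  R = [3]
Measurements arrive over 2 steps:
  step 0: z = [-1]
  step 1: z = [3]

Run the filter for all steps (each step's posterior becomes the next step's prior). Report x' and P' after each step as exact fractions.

step 0: x' = [-2, 2], P' = [8/3 2/3; 2/3 125/3]
step 1: x' = [3489/1160, -1789/232], P' = [3453/1160 -201/232; -201/232 7985/232]

step 0: x̄ = F·x = [-10, 0]
step 0: P̄ = F·P·Fᵀ + Q = [24 6; 6 43]
step 0: y = z − H·x̄ = [9]
step 0: S = H·P̄·Hᵀ + R = [27]
step 0: K = P̄·Hᵀ·S⁻¹ = [8/9; 2/9]
step 0: x' = x̄ + K·y = [-2, 2]
step 0: P' = (I − K·H)·P̄ = [8/3 2/3; 2/3 125/3]
step 1: x̄ = F·x = [4, -8]
step 1: P̄ = F·P·Fᵀ + Q = [1151/3 -335/3; -335/3 200/3]
step 1: y = z − H·x̄ = [-1]
step 1: S = H·P̄·Hᵀ + R = [1160/3]
step 1: K = P̄·Hᵀ·S⁻¹ = [1151/1160; -67/232]
step 1: x' = x̄ + K·y = [3489/1160, -1789/232]
step 1: P' = (I − K·H)·P̄ = [3453/1160 -201/232; -201/232 7985/232]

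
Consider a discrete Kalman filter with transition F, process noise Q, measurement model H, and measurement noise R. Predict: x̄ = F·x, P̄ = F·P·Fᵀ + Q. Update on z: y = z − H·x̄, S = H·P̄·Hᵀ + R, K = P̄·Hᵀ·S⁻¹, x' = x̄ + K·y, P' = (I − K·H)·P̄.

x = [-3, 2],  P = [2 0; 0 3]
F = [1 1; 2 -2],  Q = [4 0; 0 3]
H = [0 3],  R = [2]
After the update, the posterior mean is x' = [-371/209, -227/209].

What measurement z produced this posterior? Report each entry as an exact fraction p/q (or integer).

x̄ = F·x = [-1, -10]
P̄ = F·P·Fᵀ + Q = [9 -2; -2 23]
S = H·P̄·Hᵀ + R = [209]
K = P̄·Hᵀ·S⁻¹ = [-6/209; 69/209]
x' − x̄ = [-162/209, 1863/209] = K·y
y = (KᵀK)⁻¹·Kᵀ·(x' − x̄) = [27]
z = y + H·x̄ = [27] + [-30] = [-3]

z = [-3]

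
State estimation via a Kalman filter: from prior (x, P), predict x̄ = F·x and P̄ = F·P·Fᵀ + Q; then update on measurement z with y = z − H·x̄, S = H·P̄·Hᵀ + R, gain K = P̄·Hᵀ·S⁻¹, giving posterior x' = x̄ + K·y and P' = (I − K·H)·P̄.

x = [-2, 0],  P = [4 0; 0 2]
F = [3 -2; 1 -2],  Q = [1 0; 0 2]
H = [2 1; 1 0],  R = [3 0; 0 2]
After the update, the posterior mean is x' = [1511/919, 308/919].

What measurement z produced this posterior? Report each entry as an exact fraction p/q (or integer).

z = [3, 3]

x̄ = F·x = [-6, -2]
P̄ = F·P·Fᵀ + Q = [45 20; 20 14]
S = H·P̄·Hᵀ + R = [277 110; 110 47]
K = P̄·Hᵀ·S⁻¹ = [220/919 365/919; 338/919 -400/919]
x' − x̄ = [7025/919, 2146/919] = K·y
y = (KᵀK)⁻¹·Kᵀ·(x' − x̄) = [17, 9]
z = y + H·x̄ = [17, 9] + [-14, -6] = [3, 3]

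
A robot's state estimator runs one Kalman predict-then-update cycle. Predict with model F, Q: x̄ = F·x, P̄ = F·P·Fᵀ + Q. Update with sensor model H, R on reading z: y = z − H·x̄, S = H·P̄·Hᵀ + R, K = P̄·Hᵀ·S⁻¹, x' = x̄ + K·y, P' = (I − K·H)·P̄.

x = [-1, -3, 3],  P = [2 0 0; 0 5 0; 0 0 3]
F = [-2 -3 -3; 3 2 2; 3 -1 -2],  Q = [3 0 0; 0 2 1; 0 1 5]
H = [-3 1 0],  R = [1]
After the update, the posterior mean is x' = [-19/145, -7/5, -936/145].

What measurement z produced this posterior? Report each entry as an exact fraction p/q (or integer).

x̄ = F·x = [2, -3, -6]
P̄ = F·P·Fᵀ + Q = [83 -60 21; -60 52 -3; 21 -3 40]
S = H·P̄·Hᵀ + R = [1160]
K = P̄·Hᵀ·S⁻¹ = [-309/1160; 1/5; -33/580]
x' − x̄ = [-309/145, 8/5, -66/145] = K·y
y = (KᵀK)⁻¹·Kᵀ·(x' − x̄) = [8]
z = y + H·x̄ = [8] + [-9] = [-1]

z = [-1]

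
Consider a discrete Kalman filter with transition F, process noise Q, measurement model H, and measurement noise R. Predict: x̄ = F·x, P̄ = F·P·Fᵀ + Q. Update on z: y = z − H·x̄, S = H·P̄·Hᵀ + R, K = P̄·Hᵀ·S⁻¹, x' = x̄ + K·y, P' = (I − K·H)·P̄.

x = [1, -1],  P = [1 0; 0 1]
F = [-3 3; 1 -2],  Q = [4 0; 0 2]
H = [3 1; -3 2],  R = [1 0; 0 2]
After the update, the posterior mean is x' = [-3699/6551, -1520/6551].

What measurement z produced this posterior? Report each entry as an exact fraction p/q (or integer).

x̄ = F·x = [-6, 3]
P̄ = F·P·Fᵀ + Q = [22 -9; -9 7]
S = H·P̄·Hᵀ + R = [152 -211; -211 336]
K = P̄·Hᵀ·S⁻¹ = [1428/6551 -741/6551; 1931/6551 2012/6551]
x' − x̄ = [35607/6551, -21173/6551] = K·y
y = (KᵀK)⁻¹·Kᵀ·(x' − x̄) = [13, -23]
z = y + H·x̄ = [13, -23] + [-15, 24] = [-2, 1]

z = [-2, 1]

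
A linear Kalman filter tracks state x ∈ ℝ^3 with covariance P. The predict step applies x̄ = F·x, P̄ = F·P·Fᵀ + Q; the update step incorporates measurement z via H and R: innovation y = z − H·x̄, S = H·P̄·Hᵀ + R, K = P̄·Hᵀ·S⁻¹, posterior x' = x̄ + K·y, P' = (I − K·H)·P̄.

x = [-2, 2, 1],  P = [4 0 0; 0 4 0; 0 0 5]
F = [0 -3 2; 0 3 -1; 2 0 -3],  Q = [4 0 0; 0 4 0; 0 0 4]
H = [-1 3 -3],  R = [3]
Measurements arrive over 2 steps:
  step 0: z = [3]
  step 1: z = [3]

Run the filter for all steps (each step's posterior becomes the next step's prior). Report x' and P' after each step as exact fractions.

step 0: x' = [160/293, -637/879, -571/293], P' = [13692/293 -8582/293 -13110/293; -8582/293 21059/879 9835/293; -13110/293 9835/293 14245/293]
step 1: x' = [-2766749/1521353, 5234462/4564059, 1147941/1521353], P' = [16768305/1521353 -10403152/1521353 -15986235/1521353; -10403152/1521353 46841392/4564059 18989828/1521353; -15986235/1521353 18989828/1521353 24731789/1521353]

step 0: x̄ = F·x = [-4, 5, -7]
step 0: P̄ = F·P·Fᵀ + Q = [60 -46 -30; -46 45 15; -30 15 65]
step 0: y = z − H·x̄ = [-37]
step 0: S = H·P̄·Hᵀ + R = [879]
step 0: K = P̄·Hᵀ·S⁻¹ = [-36/293; 136/879; -40/293]
step 0: x' = x̄ + K·y = [160/293, -637/879, -571/293]
step 0: P' = (I − K·H)·P̄ = [13692/293 -8582/293 -13110/293; -8582/293 21059/879 9835/293; -13110/293 9835/293 14245/293]
step 1: x̄ = F·x = [-505/293, -66/293, 2033/293]
step 1: P̄ = F·P·Fᵀ + Q = [3309/293 -3152/293 2097/293; -3152/293 19584/293 -71052/293; 2097/293 -71052/293 341465/293]
step 1: y = z − H·x̄ = [6671/293]
step 1: S = H·P̄·Hᵀ + R = [4564059/293]
step 1: K = P̄·Hᵀ·S⁻¹ = [-6352/1521353; 275060/4564059; -413216/1521353]
step 1: x' = x̄ + K·y = [-2766749/1521353, 5234462/4564059, 1147941/1521353]
step 1: P' = (I − K·H)·P̄ = [16768305/1521353 -10403152/1521353 -15986235/1521353; -10403152/1521353 46841392/4564059 18989828/1521353; -15986235/1521353 18989828/1521353 24731789/1521353]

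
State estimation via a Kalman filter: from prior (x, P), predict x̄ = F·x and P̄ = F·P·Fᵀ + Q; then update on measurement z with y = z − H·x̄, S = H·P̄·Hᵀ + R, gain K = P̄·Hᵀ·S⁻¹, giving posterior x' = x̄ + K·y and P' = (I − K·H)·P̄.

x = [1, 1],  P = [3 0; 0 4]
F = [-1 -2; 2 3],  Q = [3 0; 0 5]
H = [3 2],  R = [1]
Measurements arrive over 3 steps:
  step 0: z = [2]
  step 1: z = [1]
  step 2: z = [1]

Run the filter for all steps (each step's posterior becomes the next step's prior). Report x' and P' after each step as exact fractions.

step 0: x̄ = F·x = [-3, 5]
step 0: P̄ = F·P·Fᵀ + Q = [22 -30; -30 53]
step 0: y = z − H·x̄ = [1]
step 0: S = H·P̄·Hᵀ + R = [51]
step 0: K = P̄·Hᵀ·S⁻¹ = [2/17; 16/51]
step 0: x' = x̄ + K·y = [-49/17, 271/51]
step 0: P' = (I − K·H)·P̄ = [362/17 -542/17; -542/17 2447/51]
step 1: x̄ = F·x = [-395/51, 173/17]
step 1: P̄ = F·P·Fᵀ + Q = [4523/51 -1824/17; -1824/17 2370/17]
step 1: y = z − H·x̄ = [66/17]
step 1: S = H·P̄·Hᵀ + R = [1178/17]
step 1: K = P̄·Hᵀ·S⁻¹ = [875/1178; -366/589]
step 1: x' = x̄ + K·y = [-8590/1767, 4573/589]
step 1: P' = (I − K·H)·P̄ = [178307/3534 -44358/589; -44358/589 66354/589]
step 2: x̄ = F·x = [-32/3, 23977/1767]
step 2: P̄ = F·P·Fᵀ + Q = [1217/6 -749/3; -749/3 560119/1767]
step 2: y = z − H·x̄ = [10357/1767]
step 2: S = H·P̄·Hᵀ + R = [347939/3534]
step 2: K = P̄·Hᵀ·S⁻¹ = [385795/347939; -406490/347939]
step 2: x' = x̄ + K·y = [-1450071/347939, 2338719/347939]
step 2: P' = (I − K·H)·P̄ = [28457673/347939 -42493612/347939; -42493612/347939 63537173/347939]

step 0: x' = [-49/17, 271/51], P' = [362/17 -542/17; -542/17 2447/51]
step 1: x' = [-8590/1767, 4573/589], P' = [178307/3534 -44358/589; -44358/589 66354/589]
step 2: x' = [-1450071/347939, 2338719/347939], P' = [28457673/347939 -42493612/347939; -42493612/347939 63537173/347939]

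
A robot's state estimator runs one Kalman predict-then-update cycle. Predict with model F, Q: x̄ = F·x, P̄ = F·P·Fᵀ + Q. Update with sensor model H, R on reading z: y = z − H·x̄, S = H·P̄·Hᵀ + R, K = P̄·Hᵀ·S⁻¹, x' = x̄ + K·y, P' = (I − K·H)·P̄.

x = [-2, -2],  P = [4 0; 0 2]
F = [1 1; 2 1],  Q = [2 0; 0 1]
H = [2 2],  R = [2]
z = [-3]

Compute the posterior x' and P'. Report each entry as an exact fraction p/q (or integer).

x' = [-74/95, -77/95]
P' = [112/95 -94/95; -94/95 123/95]

x̄ = F·x = [-4, -6]
P̄ = F·P·Fᵀ + Q = [8 10; 10 19]
y = z − H·x̄ = [17]
S = H·P̄·Hᵀ + R = [190]
K = P̄·Hᵀ·S⁻¹ = [18/95; 29/95]
x' = x̄ + K·y = [-74/95, -77/95]
P' = (I − K·H)·P̄ = [112/95 -94/95; -94/95 123/95]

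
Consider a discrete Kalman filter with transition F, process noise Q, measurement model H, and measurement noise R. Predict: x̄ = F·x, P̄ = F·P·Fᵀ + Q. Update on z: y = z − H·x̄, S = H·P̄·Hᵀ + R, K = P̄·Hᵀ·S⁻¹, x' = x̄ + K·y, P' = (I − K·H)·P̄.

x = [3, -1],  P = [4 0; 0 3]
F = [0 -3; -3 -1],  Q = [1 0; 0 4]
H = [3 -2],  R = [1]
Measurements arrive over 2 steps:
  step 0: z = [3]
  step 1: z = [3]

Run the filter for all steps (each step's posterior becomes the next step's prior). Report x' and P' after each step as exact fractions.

step 0: x̄ = F·x = [3, -8]
step 0: P̄ = F·P·Fᵀ + Q = [28 9; 9 43]
step 0: y = z − H·x̄ = [-22]
step 0: S = H·P̄·Hᵀ + R = [317]
step 0: K = P̄·Hᵀ·S⁻¹ = [66/317; -59/317]
step 0: x' = x̄ + K·y = [-501/317, -1238/317]
step 0: P' = (I − K·H)·P̄ = [4520/317 6747/317; 6747/317 10150/317]
step 1: x̄ = F·x = [3714/317, 2741/317]
step 1: P̄ = F·P·Fᵀ + Q = [91667/317 91173/317; 91173/317 92580/317]
step 1: y = z − H·x̄ = [-4709/317]
step 1: S = H·P̄·Hᵀ + R = [101564/317]
step 1: K = P̄·Hᵀ·S⁻¹ = [92655/101564; 88359/101564]
step 1: x' = x̄ + K·y = [-186447/101564, -434371/101564]
step 1: P' = (I − K·H)·P̄ = [2287439/101564 3384831/101564; 3384831/101564 5033067/101564]

step 0: x' = [-501/317, -1238/317], P' = [4520/317 6747/317; 6747/317 10150/317]
step 1: x' = [-186447/101564, -434371/101564], P' = [2287439/101564 3384831/101564; 3384831/101564 5033067/101564]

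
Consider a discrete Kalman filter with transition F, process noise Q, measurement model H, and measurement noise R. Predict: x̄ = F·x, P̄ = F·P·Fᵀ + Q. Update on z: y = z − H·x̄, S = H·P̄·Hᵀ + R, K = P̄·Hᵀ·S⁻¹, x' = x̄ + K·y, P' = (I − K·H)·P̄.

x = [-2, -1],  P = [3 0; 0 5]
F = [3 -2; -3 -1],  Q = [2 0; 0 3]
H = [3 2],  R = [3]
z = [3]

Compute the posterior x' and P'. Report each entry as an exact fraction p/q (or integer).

x̄ = F·x = [-4, 7]
P̄ = F·P·Fᵀ + Q = [49 -17; -17 35]
y = z − H·x̄ = [1]
S = H·P̄·Hᵀ + R = [380]
K = P̄·Hᵀ·S⁻¹ = [113/380; 1/20]
x' = x̄ + K·y = [-1407/380, 141/20]
P' = (I − K·H)·P̄ = [5851/380 -453/20; -453/20 681/20]

x' = [-1407/380, 141/20]
P' = [5851/380 -453/20; -453/20 681/20]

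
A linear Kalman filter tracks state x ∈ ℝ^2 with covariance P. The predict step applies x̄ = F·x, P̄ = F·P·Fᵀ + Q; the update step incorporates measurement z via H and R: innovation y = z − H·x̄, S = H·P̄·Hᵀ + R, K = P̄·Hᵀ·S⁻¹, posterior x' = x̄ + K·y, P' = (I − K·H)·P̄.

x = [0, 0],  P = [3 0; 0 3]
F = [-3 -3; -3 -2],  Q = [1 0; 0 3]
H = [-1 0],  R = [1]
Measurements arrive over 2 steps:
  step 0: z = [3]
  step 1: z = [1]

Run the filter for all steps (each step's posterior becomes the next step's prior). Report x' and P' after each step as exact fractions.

step 0: x' = [-165/56, -135/56], P' = [55/56 45/56; 45/56 327/56]
step 1: x' = [-851/1090, 6093/4360], P' = [538/545 783/1090; 783/1090 20331/4360]

step 0: x̄ = F·x = [0, 0]
step 0: P̄ = F·P·Fᵀ + Q = [55 45; 45 42]
step 0: y = z − H·x̄ = [3]
step 0: S = H·P̄·Hᵀ + R = [56]
step 0: K = P̄·Hᵀ·S⁻¹ = [-55/56; -45/56]
step 0: x' = x̄ + K·y = [-165/56, -135/56]
step 0: P' = (I − K·H)·P̄ = [55/56 45/56; 45/56 327/56]
step 1: x̄ = F·x = [225/14, 765/56]
step 1: P̄ = F·P·Fᵀ + Q = [538/7 783/14; 783/14 2511/56]
step 1: y = z − H·x̄ = [239/14]
step 1: S = H·P̄·Hᵀ + R = [545/7]
step 1: K = P̄·Hᵀ·S⁻¹ = [-538/545; -783/1090]
step 1: x' = x̄ + K·y = [-851/1090, 6093/4360]
step 1: P' = (I − K·H)·P̄ = [538/545 783/1090; 783/1090 20331/4360]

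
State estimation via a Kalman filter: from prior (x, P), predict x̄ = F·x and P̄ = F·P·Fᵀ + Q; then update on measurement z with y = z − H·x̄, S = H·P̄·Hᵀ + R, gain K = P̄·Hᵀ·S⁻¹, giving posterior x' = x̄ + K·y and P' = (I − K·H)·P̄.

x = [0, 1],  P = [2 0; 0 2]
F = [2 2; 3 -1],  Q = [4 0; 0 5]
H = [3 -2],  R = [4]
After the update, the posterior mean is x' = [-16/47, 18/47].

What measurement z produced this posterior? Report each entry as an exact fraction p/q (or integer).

x̄ = F·x = [2, -1]
P̄ = F·P·Fᵀ + Q = [20 8; 8 25]
S = H·P̄·Hᵀ + R = [188]
K = P̄·Hᵀ·S⁻¹ = [11/47; -13/94]
x' − x̄ = [-110/47, 65/47] = K·y
y = (KᵀK)⁻¹·Kᵀ·(x' − x̄) = [-10]
z = y + H·x̄ = [-10] + [8] = [-2]

z = [-2]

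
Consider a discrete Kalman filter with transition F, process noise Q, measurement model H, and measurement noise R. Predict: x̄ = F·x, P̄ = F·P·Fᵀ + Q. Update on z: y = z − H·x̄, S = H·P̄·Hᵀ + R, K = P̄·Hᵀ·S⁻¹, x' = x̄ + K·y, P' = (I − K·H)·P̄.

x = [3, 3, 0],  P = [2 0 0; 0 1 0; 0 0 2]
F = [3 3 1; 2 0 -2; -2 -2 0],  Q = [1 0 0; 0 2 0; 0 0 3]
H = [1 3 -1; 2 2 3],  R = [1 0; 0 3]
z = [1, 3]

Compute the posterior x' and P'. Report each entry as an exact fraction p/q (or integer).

x' = [117256/15111, -1952/657, -35380/15111]
P' = [221666/15111 -4348/657 -81764/15111; -4348/657 2026/657 1618/657; -81764/15111 1618/657 33761/15111]

x̄ = F·x = [18, 6, -12]
P̄ = F·P·Fᵀ + Q = [30 8 -18; 8 18 -8; -18 -8 15]
y = z − H·x̄ = [-47, -9]
S = H·P̄·Hᵀ + R = [340 113; 113 82]
K = P̄·Hᵀ·S⁻¹ = [3418/15111 -656/15111; 112/657 70/657; -3883/15111 4061/15111]
x' = x̄ + K·y = [117256/15111, -1952/657, -35380/15111]
P' = (I − K·H)·P̄ = [221666/15111 -4348/657 -81764/15111; -4348/657 2026/657 1618/657; -81764/15111 1618/657 33761/15111]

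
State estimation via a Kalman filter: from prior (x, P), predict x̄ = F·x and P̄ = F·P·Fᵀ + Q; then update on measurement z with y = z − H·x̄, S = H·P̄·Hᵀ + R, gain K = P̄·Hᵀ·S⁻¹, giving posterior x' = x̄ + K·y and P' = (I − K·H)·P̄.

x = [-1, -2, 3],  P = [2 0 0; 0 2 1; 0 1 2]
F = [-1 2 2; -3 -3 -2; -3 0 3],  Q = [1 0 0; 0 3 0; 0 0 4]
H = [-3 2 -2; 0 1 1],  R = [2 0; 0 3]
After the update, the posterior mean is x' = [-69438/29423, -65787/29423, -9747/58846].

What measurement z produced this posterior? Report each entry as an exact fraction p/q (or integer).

x̄ = F·x = [3, 3, 12]
P̄ = F·P·Fᵀ + Q = [27 -24 24; -24 59 -3; 24 -3 40]
S = H·P̄·Hᵀ + R = [1241 38; 38 96]
K = P̄·Hᵀ·S⁻¹ = [-4248/29423 3363/58846; 4172/29423 15512/29423; -8287/58846 51921/117692]
x' − x̄ = [-157707/29423, -154056/29423, -715899/58846] = K·y
y = (KᵀK)⁻¹·Kᵀ·(x' − x̄) = [30, -18]
z = y + H·x̄ = [30, -18] + [-27, 15] = [3, -3]

z = [3, -3]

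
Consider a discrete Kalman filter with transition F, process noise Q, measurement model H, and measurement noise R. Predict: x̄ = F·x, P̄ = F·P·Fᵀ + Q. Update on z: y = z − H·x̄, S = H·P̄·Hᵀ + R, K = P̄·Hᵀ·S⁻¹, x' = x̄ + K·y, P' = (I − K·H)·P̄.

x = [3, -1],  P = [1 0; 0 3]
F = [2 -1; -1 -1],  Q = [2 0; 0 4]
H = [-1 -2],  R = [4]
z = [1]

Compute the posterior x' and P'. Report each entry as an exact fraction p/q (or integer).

x̄ = F·x = [7, -2]
P̄ = F·P·Fᵀ + Q = [9 1; 1 8]
y = z − H·x̄ = [4]
S = H·P̄·Hᵀ + R = [49]
K = P̄·Hᵀ·S⁻¹ = [-11/49; -17/49]
x' = x̄ + K·y = [299/49, -166/49]
P' = (I − K·H)·P̄ = [320/49 -138/49; -138/49 103/49]

x' = [299/49, -166/49]
P' = [320/49 -138/49; -138/49 103/49]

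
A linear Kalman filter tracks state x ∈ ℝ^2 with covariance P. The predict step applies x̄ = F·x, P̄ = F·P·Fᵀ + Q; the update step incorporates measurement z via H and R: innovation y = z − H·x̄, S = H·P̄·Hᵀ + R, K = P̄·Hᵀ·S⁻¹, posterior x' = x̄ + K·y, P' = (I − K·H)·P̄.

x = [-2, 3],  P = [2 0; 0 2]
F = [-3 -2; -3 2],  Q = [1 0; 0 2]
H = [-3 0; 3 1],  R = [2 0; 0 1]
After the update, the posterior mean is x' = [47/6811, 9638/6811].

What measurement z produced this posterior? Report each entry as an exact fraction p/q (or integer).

x̄ = F·x = [0, 12]
P̄ = F·P·Fᵀ + Q = [27 10; 10 28]
S = H·P̄·Hᵀ + R = [245 -273; -273 332]
K = P̄·Hᵀ·S⁻¹ = [-2049/6811 26/973; 5874/6811 860/973]
x' − x̄ = [47/6811, -72094/6811] = K·y
y = (KᵀK)⁻¹·Kᵀ·(x' − x̄) = [-1, -11]
z = y + H·x̄ = [-1, -11] + [0, 12] = [-1, 1]

z = [-1, 1]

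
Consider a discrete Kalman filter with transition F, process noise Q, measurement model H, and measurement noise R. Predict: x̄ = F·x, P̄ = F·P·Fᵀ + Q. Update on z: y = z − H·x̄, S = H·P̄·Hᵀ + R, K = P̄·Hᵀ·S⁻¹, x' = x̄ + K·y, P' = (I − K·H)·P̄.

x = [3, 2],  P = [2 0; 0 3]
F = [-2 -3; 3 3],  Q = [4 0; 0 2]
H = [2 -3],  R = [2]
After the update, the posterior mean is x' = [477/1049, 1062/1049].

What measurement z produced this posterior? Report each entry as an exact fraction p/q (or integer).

x̄ = F·x = [-12, 15]
P̄ = F·P·Fᵀ + Q = [39 -39; -39 47]
S = H·P̄·Hᵀ + R = [1049]
K = P̄·Hᵀ·S⁻¹ = [195/1049; -219/1049]
x' − x̄ = [13065/1049, -14673/1049] = K·y
y = (KᵀK)⁻¹·Kᵀ·(x' − x̄) = [67]
z = y + H·x̄ = [67] + [-69] = [-2]

z = [-2]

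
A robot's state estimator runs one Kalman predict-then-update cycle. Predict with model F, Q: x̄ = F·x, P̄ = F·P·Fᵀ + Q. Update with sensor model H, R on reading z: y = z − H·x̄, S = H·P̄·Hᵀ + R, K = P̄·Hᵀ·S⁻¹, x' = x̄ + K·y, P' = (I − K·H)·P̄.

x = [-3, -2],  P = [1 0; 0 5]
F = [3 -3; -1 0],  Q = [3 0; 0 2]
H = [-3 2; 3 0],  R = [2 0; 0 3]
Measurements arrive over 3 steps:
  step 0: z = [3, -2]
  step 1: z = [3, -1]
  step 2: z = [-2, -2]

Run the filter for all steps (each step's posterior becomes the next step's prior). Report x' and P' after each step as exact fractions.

step 0: x̄ = F·x = [-3, 3]
step 0: P̄ = F·P·Fᵀ + Q = [57 -3; -3 3]
step 0: y = z − H·x̄ = [-12, 7]
step 0: S = H·P̄·Hᵀ + R = [563 -531; -531 516]
step 0: K = P̄·Hᵀ·S⁻¹ = [-177/2849 762/2849; 141/407 138/407]
step 0: x' = x̄ + K·y = [-99/259, 45/37]
step 0: P' = (I − K·H)·P̄ = [762/2849 138/407; 138/407 348/407]
step 1: x̄ = F·x = [-1242/259, 99/259]
step 1: P̄ = F·P·Fᵀ + Q = [19941/2849 612/2849; 612/2849 6460/2849]
step 1: y = z − H·x̄ = [-3147/259, 3467/259]
step 1: S = H·P̄·Hᵀ + R = [203663/2849 -175797/2849; -175797/2849 188016/2849]
step 1: K = P̄·Hᵀ·S⁻¹ = [-58599/864317 220218/864317; 281588/864317 271728/864317]
step 1: x' = x̄ + K·y = [-484845/864317, 546297/864317]
step 1: P' = (I − K·H)·P̄ = [220218/864317 271728/864317; 271728/864317 689180/864317]
step 2: x̄ = F·x = [-3093426/864317, 484845/864317]
step 2: P̄ = F·P·Fᵀ + Q = [5886429/864317 154530/864317; 154530/864317 1948852/864317]
step 2: y = z − H·x̄ = [-11978602/864317, 7551644/864317]
step 2: S = H·P̄·Hᵀ + R = [60647543/864317 -52050681/864317; -52050681/864317 55570812/864317]
step 2: K = P̄·Hᵀ·S⁻¹ = [-17350227/254906405 64752954/254906405; 82904258/254906405 79779204/254906405]
step 2: x' = x̄ + K·y = [-21221700/50981281, -61788179/50981281]
step 2: P' = (I − K·H)·P̄ = [64752954/254906405 79779204/254906405; 79779204/254906405 202573064/254906405]

step 0: x' = [-99/259, 45/37], P' = [762/2849 138/407; 138/407 348/407]
step 1: x' = [-484845/864317, 546297/864317], P' = [220218/864317 271728/864317; 271728/864317 689180/864317]
step 2: x' = [-21221700/50981281, -61788179/50981281], P' = [64752954/254906405 79779204/254906405; 79779204/254906405 202573064/254906405]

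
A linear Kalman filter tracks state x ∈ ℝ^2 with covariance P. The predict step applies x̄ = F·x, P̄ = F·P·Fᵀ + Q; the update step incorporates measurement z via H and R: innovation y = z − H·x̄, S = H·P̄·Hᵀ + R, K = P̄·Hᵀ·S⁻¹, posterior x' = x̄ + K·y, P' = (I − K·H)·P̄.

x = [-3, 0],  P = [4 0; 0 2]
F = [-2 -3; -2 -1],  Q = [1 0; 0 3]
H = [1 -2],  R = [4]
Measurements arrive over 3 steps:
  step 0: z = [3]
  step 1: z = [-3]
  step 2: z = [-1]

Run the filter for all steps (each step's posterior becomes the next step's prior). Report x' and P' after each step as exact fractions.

step 0: x̄ = F·x = [6, 6]
step 0: P̄ = F·P·Fᵀ + Q = [35 22; 22 21]
step 0: y = z − H·x̄ = [9]
step 0: S = H·P̄·Hᵀ + R = [35]
step 0: K = P̄·Hᵀ·S⁻¹ = [-9/35; -4/7]
step 0: x' = x̄ + K·y = [129/35, 6/7]
step 0: P' = (I − K·H)·P̄ = [1144/35 118/7; 118/7 67/7]
step 1: x̄ = F·x = [-348/35, -288/35]
step 1: P̄ = F·P·Fᵀ + Q = [14706/35 10301/35; 10301/35 7376/35]
step 1: y = z − H·x̄ = [-333/35]
step 1: S = H·P̄·Hᵀ + R = [3146/35]
step 1: K = P̄·Hᵀ·S⁻¹ = [-268/143; -4451/3146]
step 1: x' = x̄ + K·y = [1128/143, 16461/3146]
step 1: P' = (I − K·H)·P̄ = [1358/13 8005/143; 8005/143 96957/3146]
step 2: x̄ = F·x = [-99015/3146, -66093/3146]
step 2: P̄ = F·P·Fᵀ + Q = [4303623/3146 3014295/3146; 3014295/3146 2125379/3146]
step 2: y = z − H·x̄ = [-36317/3146]
step 2: S = H·P̄·Hᵀ + R = [760543/3146]
step 2: K = P̄·Hᵀ·S⁻¹ = [-1724967/760543; -1236463/760543]
step 2: x' = x̄ + K·y = [-4024011/760543, -1704368/760543]
step 2: P' = (I − K·H)·P̄ = [94589700/760543 50744784/760543; 50744784/760543 27845318/760543]

step 0: x' = [129/35, 6/7], P' = [1144/35 118/7; 118/7 67/7]
step 1: x' = [1128/143, 16461/3146], P' = [1358/13 8005/143; 8005/143 96957/3146]
step 2: x' = [-4024011/760543, -1704368/760543], P' = [94589700/760543 50744784/760543; 50744784/760543 27845318/760543]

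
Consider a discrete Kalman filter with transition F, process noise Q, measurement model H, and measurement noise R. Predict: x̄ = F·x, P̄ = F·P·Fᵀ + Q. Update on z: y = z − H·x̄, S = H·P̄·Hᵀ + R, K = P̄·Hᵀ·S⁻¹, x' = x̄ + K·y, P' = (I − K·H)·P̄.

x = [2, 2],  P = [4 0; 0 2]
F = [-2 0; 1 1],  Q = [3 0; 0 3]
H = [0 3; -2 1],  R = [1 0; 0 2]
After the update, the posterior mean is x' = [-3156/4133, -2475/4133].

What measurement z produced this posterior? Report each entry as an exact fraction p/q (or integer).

x̄ = F·x = [-4, 4]
P̄ = F·P·Fᵀ + Q = [19 -8; -8 9]
S = H·P̄·Hᵀ + R = [82 75; 75 119]
K = P̄·Hᵀ·S⁻¹ = [594/4133 -1972/4133; 1338/4133 25/4133]
x' − x̄ = [13376/4133, -19007/4133] = K·y
y = (KᵀK)⁻¹·Kᵀ·(x' − x̄) = [-14, -11]
z = y + H·x̄ = [-14, -11] + [12, 12] = [-2, 1]

z = [-2, 1]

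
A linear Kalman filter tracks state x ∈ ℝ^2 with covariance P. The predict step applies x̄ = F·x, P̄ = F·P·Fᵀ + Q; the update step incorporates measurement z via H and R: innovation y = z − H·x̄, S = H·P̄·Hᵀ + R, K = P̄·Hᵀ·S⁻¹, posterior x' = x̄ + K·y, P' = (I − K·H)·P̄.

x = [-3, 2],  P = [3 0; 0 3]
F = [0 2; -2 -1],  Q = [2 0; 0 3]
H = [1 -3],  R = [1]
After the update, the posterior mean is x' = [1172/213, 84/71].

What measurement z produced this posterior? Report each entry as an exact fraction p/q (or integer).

z = [2]

x̄ = F·x = [4, 4]
P̄ = F·P·Fᵀ + Q = [14 -6; -6 18]
S = H·P̄·Hᵀ + R = [213]
K = P̄·Hᵀ·S⁻¹ = [32/213; -20/71]
x' − x̄ = [320/213, -200/71] = K·y
y = (KᵀK)⁻¹·Kᵀ·(x' − x̄) = [10]
z = y + H·x̄ = [10] + [-8] = [2]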